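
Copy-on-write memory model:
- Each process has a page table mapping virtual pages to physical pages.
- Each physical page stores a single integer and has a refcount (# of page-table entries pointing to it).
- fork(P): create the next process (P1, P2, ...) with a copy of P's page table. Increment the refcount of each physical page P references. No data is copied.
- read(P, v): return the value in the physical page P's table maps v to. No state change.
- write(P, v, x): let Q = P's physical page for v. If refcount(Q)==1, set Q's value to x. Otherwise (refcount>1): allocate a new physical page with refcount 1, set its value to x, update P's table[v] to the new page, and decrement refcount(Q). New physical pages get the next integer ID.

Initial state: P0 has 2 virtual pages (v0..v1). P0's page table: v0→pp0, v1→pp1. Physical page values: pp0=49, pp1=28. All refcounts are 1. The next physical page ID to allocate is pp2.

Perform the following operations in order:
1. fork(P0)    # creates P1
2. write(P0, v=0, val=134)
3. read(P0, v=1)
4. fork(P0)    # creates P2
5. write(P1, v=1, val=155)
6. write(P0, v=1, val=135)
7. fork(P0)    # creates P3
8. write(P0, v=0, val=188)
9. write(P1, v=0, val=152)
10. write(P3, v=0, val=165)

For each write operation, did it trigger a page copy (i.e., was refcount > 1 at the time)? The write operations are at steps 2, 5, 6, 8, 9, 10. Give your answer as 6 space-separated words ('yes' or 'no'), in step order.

Op 1: fork(P0) -> P1. 2 ppages; refcounts: pp0:2 pp1:2
Op 2: write(P0, v0, 134). refcount(pp0)=2>1 -> COPY to pp2. 3 ppages; refcounts: pp0:1 pp1:2 pp2:1
Op 3: read(P0, v1) -> 28. No state change.
Op 4: fork(P0) -> P2. 3 ppages; refcounts: pp0:1 pp1:3 pp2:2
Op 5: write(P1, v1, 155). refcount(pp1)=3>1 -> COPY to pp3. 4 ppages; refcounts: pp0:1 pp1:2 pp2:2 pp3:1
Op 6: write(P0, v1, 135). refcount(pp1)=2>1 -> COPY to pp4. 5 ppages; refcounts: pp0:1 pp1:1 pp2:2 pp3:1 pp4:1
Op 7: fork(P0) -> P3. 5 ppages; refcounts: pp0:1 pp1:1 pp2:3 pp3:1 pp4:2
Op 8: write(P0, v0, 188). refcount(pp2)=3>1 -> COPY to pp5. 6 ppages; refcounts: pp0:1 pp1:1 pp2:2 pp3:1 pp4:2 pp5:1
Op 9: write(P1, v0, 152). refcount(pp0)=1 -> write in place. 6 ppages; refcounts: pp0:1 pp1:1 pp2:2 pp3:1 pp4:2 pp5:1
Op 10: write(P3, v0, 165). refcount(pp2)=2>1 -> COPY to pp6. 7 ppages; refcounts: pp0:1 pp1:1 pp2:1 pp3:1 pp4:2 pp5:1 pp6:1

yes yes yes yes no yes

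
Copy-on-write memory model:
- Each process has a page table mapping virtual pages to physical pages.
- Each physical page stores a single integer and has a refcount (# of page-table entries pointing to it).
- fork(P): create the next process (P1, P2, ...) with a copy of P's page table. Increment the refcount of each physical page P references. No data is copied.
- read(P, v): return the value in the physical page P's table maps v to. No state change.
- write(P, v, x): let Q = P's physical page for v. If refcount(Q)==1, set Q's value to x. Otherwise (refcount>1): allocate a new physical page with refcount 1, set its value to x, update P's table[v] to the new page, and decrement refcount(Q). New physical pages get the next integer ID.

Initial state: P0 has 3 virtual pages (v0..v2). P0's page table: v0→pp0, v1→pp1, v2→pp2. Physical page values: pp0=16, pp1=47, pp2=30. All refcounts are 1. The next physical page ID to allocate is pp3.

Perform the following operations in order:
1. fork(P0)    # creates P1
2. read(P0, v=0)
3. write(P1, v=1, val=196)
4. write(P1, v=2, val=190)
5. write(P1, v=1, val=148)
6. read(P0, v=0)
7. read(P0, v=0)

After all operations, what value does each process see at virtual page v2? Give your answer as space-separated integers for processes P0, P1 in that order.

Answer: 30 190

Derivation:
Op 1: fork(P0) -> P1. 3 ppages; refcounts: pp0:2 pp1:2 pp2:2
Op 2: read(P0, v0) -> 16. No state change.
Op 3: write(P1, v1, 196). refcount(pp1)=2>1 -> COPY to pp3. 4 ppages; refcounts: pp0:2 pp1:1 pp2:2 pp3:1
Op 4: write(P1, v2, 190). refcount(pp2)=2>1 -> COPY to pp4. 5 ppages; refcounts: pp0:2 pp1:1 pp2:1 pp3:1 pp4:1
Op 5: write(P1, v1, 148). refcount(pp3)=1 -> write in place. 5 ppages; refcounts: pp0:2 pp1:1 pp2:1 pp3:1 pp4:1
Op 6: read(P0, v0) -> 16. No state change.
Op 7: read(P0, v0) -> 16. No state change.
P0: v2 -> pp2 = 30
P1: v2 -> pp4 = 190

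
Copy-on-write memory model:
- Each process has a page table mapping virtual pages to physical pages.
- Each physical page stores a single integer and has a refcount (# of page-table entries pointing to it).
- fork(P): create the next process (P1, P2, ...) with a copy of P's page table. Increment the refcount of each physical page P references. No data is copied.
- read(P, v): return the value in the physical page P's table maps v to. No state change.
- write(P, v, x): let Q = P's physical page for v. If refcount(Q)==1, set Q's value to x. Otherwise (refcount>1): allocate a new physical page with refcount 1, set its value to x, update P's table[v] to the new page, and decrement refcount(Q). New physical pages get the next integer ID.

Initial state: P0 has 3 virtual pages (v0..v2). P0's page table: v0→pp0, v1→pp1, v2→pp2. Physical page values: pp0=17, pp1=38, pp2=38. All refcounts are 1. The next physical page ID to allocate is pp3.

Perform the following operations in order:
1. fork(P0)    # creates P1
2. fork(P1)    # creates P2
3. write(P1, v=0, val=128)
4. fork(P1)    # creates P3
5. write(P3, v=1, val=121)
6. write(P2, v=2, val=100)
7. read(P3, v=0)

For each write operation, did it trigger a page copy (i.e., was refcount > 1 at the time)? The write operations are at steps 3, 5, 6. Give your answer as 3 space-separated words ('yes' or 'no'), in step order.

Op 1: fork(P0) -> P1. 3 ppages; refcounts: pp0:2 pp1:2 pp2:2
Op 2: fork(P1) -> P2. 3 ppages; refcounts: pp0:3 pp1:3 pp2:3
Op 3: write(P1, v0, 128). refcount(pp0)=3>1 -> COPY to pp3. 4 ppages; refcounts: pp0:2 pp1:3 pp2:3 pp3:1
Op 4: fork(P1) -> P3. 4 ppages; refcounts: pp0:2 pp1:4 pp2:4 pp3:2
Op 5: write(P3, v1, 121). refcount(pp1)=4>1 -> COPY to pp4. 5 ppages; refcounts: pp0:2 pp1:3 pp2:4 pp3:2 pp4:1
Op 6: write(P2, v2, 100). refcount(pp2)=4>1 -> COPY to pp5. 6 ppages; refcounts: pp0:2 pp1:3 pp2:3 pp3:2 pp4:1 pp5:1
Op 7: read(P3, v0) -> 128. No state change.

yes yes yes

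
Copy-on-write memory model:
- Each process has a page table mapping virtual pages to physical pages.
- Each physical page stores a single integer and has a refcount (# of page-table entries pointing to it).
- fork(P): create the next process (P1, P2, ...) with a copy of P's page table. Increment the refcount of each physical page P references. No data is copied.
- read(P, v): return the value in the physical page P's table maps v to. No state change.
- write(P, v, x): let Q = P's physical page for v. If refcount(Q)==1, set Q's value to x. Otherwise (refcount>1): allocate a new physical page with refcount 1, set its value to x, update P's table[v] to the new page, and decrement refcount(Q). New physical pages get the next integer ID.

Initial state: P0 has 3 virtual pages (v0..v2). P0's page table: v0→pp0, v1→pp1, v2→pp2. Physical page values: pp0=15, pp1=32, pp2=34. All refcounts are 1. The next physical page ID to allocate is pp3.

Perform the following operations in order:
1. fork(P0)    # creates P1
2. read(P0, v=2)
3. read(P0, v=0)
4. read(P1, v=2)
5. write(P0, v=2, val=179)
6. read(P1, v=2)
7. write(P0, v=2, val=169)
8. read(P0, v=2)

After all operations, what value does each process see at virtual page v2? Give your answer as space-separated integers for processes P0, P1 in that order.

Answer: 169 34

Derivation:
Op 1: fork(P0) -> P1. 3 ppages; refcounts: pp0:2 pp1:2 pp2:2
Op 2: read(P0, v2) -> 34. No state change.
Op 3: read(P0, v0) -> 15. No state change.
Op 4: read(P1, v2) -> 34. No state change.
Op 5: write(P0, v2, 179). refcount(pp2)=2>1 -> COPY to pp3. 4 ppages; refcounts: pp0:2 pp1:2 pp2:1 pp3:1
Op 6: read(P1, v2) -> 34. No state change.
Op 7: write(P0, v2, 169). refcount(pp3)=1 -> write in place. 4 ppages; refcounts: pp0:2 pp1:2 pp2:1 pp3:1
Op 8: read(P0, v2) -> 169. No state change.
P0: v2 -> pp3 = 169
P1: v2 -> pp2 = 34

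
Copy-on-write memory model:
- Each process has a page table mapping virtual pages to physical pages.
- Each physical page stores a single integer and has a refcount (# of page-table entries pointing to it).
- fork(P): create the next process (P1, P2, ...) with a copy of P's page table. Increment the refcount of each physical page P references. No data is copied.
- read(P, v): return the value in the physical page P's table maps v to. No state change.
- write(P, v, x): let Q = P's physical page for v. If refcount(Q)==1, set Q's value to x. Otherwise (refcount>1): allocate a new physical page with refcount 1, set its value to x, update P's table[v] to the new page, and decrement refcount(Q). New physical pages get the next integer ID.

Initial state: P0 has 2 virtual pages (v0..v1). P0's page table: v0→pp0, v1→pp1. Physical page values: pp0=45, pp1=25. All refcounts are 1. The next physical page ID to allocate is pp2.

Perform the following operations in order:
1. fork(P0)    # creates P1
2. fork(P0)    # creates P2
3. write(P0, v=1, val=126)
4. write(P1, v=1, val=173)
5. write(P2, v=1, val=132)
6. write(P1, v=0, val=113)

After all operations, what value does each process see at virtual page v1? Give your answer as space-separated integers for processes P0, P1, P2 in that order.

Answer: 126 173 132

Derivation:
Op 1: fork(P0) -> P1. 2 ppages; refcounts: pp0:2 pp1:2
Op 2: fork(P0) -> P2. 2 ppages; refcounts: pp0:3 pp1:3
Op 3: write(P0, v1, 126). refcount(pp1)=3>1 -> COPY to pp2. 3 ppages; refcounts: pp0:3 pp1:2 pp2:1
Op 4: write(P1, v1, 173). refcount(pp1)=2>1 -> COPY to pp3. 4 ppages; refcounts: pp0:3 pp1:1 pp2:1 pp3:1
Op 5: write(P2, v1, 132). refcount(pp1)=1 -> write in place. 4 ppages; refcounts: pp0:3 pp1:1 pp2:1 pp3:1
Op 6: write(P1, v0, 113). refcount(pp0)=3>1 -> COPY to pp4. 5 ppages; refcounts: pp0:2 pp1:1 pp2:1 pp3:1 pp4:1
P0: v1 -> pp2 = 126
P1: v1 -> pp3 = 173
P2: v1 -> pp1 = 132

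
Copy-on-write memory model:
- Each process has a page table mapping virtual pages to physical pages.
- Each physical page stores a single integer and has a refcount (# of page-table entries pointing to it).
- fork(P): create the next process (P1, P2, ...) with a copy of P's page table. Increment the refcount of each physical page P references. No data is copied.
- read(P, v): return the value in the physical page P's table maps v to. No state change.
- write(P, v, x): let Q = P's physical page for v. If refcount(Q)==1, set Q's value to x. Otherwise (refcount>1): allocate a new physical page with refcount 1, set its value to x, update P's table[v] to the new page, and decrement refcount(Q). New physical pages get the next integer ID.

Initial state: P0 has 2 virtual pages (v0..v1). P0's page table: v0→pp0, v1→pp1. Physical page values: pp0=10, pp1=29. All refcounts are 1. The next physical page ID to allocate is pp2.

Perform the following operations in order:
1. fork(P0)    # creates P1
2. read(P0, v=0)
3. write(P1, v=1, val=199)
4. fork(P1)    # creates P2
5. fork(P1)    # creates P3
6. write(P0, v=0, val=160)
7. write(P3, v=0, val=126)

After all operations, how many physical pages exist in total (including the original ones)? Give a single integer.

Op 1: fork(P0) -> P1. 2 ppages; refcounts: pp0:2 pp1:2
Op 2: read(P0, v0) -> 10. No state change.
Op 3: write(P1, v1, 199). refcount(pp1)=2>1 -> COPY to pp2. 3 ppages; refcounts: pp0:2 pp1:1 pp2:1
Op 4: fork(P1) -> P2. 3 ppages; refcounts: pp0:3 pp1:1 pp2:2
Op 5: fork(P1) -> P3. 3 ppages; refcounts: pp0:4 pp1:1 pp2:3
Op 6: write(P0, v0, 160). refcount(pp0)=4>1 -> COPY to pp3. 4 ppages; refcounts: pp0:3 pp1:1 pp2:3 pp3:1
Op 7: write(P3, v0, 126). refcount(pp0)=3>1 -> COPY to pp4. 5 ppages; refcounts: pp0:2 pp1:1 pp2:3 pp3:1 pp4:1

Answer: 5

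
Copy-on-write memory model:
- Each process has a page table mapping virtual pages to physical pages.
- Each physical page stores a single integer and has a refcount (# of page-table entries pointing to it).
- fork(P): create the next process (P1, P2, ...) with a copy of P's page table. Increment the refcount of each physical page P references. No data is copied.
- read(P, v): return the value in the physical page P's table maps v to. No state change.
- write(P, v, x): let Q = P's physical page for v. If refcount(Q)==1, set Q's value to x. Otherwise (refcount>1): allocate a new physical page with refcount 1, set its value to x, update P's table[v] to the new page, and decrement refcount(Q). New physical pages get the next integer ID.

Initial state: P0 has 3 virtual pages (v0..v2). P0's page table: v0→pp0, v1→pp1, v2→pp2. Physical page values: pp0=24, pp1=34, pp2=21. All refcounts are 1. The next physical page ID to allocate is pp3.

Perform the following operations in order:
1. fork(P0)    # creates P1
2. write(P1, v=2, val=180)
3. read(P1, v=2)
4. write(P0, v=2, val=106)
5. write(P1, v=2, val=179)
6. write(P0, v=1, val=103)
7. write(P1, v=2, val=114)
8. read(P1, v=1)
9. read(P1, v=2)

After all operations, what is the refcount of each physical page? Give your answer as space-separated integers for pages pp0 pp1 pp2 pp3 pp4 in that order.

Op 1: fork(P0) -> P1. 3 ppages; refcounts: pp0:2 pp1:2 pp2:2
Op 2: write(P1, v2, 180). refcount(pp2)=2>1 -> COPY to pp3. 4 ppages; refcounts: pp0:2 pp1:2 pp2:1 pp3:1
Op 3: read(P1, v2) -> 180. No state change.
Op 4: write(P0, v2, 106). refcount(pp2)=1 -> write in place. 4 ppages; refcounts: pp0:2 pp1:2 pp2:1 pp3:1
Op 5: write(P1, v2, 179). refcount(pp3)=1 -> write in place. 4 ppages; refcounts: pp0:2 pp1:2 pp2:1 pp3:1
Op 6: write(P0, v1, 103). refcount(pp1)=2>1 -> COPY to pp4. 5 ppages; refcounts: pp0:2 pp1:1 pp2:1 pp3:1 pp4:1
Op 7: write(P1, v2, 114). refcount(pp3)=1 -> write in place. 5 ppages; refcounts: pp0:2 pp1:1 pp2:1 pp3:1 pp4:1
Op 8: read(P1, v1) -> 34. No state change.
Op 9: read(P1, v2) -> 114. No state change.

Answer: 2 1 1 1 1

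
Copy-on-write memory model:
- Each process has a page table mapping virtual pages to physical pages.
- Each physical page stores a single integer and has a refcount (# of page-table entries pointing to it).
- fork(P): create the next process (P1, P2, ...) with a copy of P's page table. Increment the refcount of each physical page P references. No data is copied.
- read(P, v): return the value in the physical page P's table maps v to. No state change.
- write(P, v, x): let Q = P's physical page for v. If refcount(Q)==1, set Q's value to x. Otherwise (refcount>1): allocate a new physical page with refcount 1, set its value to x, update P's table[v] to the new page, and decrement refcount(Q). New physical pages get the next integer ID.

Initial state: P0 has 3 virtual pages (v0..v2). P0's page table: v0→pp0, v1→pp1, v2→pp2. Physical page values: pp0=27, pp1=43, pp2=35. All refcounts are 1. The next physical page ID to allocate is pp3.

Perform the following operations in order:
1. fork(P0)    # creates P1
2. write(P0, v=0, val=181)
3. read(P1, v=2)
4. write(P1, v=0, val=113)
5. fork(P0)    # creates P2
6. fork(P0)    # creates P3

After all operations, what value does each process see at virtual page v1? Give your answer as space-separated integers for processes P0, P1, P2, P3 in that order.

Op 1: fork(P0) -> P1. 3 ppages; refcounts: pp0:2 pp1:2 pp2:2
Op 2: write(P0, v0, 181). refcount(pp0)=2>1 -> COPY to pp3. 4 ppages; refcounts: pp0:1 pp1:2 pp2:2 pp3:1
Op 3: read(P1, v2) -> 35. No state change.
Op 4: write(P1, v0, 113). refcount(pp0)=1 -> write in place. 4 ppages; refcounts: pp0:1 pp1:2 pp2:2 pp3:1
Op 5: fork(P0) -> P2. 4 ppages; refcounts: pp0:1 pp1:3 pp2:3 pp3:2
Op 6: fork(P0) -> P3. 4 ppages; refcounts: pp0:1 pp1:4 pp2:4 pp3:3
P0: v1 -> pp1 = 43
P1: v1 -> pp1 = 43
P2: v1 -> pp1 = 43
P3: v1 -> pp1 = 43

Answer: 43 43 43 43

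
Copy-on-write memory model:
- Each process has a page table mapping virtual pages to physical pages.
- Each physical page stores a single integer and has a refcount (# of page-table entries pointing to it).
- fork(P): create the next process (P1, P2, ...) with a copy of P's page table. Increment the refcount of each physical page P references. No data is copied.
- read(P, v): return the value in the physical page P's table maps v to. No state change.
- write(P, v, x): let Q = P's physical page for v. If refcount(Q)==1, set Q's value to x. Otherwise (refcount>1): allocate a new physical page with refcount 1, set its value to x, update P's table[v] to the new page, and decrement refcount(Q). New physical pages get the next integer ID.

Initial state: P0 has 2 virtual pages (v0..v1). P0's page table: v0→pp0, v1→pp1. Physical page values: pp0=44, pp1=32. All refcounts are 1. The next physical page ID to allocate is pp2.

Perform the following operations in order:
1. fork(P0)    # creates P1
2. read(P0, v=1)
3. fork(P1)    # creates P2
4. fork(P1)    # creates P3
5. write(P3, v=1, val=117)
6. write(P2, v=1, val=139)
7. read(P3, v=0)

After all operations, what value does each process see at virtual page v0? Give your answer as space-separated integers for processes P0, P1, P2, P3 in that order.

Answer: 44 44 44 44

Derivation:
Op 1: fork(P0) -> P1. 2 ppages; refcounts: pp0:2 pp1:2
Op 2: read(P0, v1) -> 32. No state change.
Op 3: fork(P1) -> P2. 2 ppages; refcounts: pp0:3 pp1:3
Op 4: fork(P1) -> P3. 2 ppages; refcounts: pp0:4 pp1:4
Op 5: write(P3, v1, 117). refcount(pp1)=4>1 -> COPY to pp2. 3 ppages; refcounts: pp0:4 pp1:3 pp2:1
Op 6: write(P2, v1, 139). refcount(pp1)=3>1 -> COPY to pp3. 4 ppages; refcounts: pp0:4 pp1:2 pp2:1 pp3:1
Op 7: read(P3, v0) -> 44. No state change.
P0: v0 -> pp0 = 44
P1: v0 -> pp0 = 44
P2: v0 -> pp0 = 44
P3: v0 -> pp0 = 44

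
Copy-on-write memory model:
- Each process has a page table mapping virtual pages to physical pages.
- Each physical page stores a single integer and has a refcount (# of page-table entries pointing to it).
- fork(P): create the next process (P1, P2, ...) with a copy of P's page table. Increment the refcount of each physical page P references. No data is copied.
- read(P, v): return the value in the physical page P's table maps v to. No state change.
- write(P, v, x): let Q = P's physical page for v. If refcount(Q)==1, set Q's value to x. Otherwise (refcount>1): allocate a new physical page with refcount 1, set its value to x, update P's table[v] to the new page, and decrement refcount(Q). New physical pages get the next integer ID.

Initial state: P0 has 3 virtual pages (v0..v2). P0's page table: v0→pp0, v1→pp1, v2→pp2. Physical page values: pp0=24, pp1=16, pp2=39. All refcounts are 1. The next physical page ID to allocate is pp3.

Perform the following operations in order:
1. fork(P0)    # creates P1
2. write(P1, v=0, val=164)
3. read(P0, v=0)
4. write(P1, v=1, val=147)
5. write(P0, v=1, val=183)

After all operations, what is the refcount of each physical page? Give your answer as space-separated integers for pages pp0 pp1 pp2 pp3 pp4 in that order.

Answer: 1 1 2 1 1

Derivation:
Op 1: fork(P0) -> P1. 3 ppages; refcounts: pp0:2 pp1:2 pp2:2
Op 2: write(P1, v0, 164). refcount(pp0)=2>1 -> COPY to pp3. 4 ppages; refcounts: pp0:1 pp1:2 pp2:2 pp3:1
Op 3: read(P0, v0) -> 24. No state change.
Op 4: write(P1, v1, 147). refcount(pp1)=2>1 -> COPY to pp4. 5 ppages; refcounts: pp0:1 pp1:1 pp2:2 pp3:1 pp4:1
Op 5: write(P0, v1, 183). refcount(pp1)=1 -> write in place. 5 ppages; refcounts: pp0:1 pp1:1 pp2:2 pp3:1 pp4:1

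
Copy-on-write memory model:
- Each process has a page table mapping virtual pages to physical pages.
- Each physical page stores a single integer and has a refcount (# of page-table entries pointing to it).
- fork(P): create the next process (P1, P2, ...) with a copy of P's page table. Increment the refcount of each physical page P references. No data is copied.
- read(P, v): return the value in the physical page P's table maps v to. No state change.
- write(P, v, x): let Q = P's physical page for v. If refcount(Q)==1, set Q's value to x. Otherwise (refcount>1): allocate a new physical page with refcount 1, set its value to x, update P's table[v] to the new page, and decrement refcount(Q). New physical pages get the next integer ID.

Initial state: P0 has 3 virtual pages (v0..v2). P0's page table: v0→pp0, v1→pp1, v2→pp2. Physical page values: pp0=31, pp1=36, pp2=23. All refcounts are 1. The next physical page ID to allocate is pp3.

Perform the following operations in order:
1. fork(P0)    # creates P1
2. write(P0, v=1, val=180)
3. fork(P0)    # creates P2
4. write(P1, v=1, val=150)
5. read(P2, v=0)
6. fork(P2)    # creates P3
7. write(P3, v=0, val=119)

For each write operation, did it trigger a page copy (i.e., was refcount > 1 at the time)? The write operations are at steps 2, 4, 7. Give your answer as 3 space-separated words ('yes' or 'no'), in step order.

Op 1: fork(P0) -> P1. 3 ppages; refcounts: pp0:2 pp1:2 pp2:2
Op 2: write(P0, v1, 180). refcount(pp1)=2>1 -> COPY to pp3. 4 ppages; refcounts: pp0:2 pp1:1 pp2:2 pp3:1
Op 3: fork(P0) -> P2. 4 ppages; refcounts: pp0:3 pp1:1 pp2:3 pp3:2
Op 4: write(P1, v1, 150). refcount(pp1)=1 -> write in place. 4 ppages; refcounts: pp0:3 pp1:1 pp2:3 pp3:2
Op 5: read(P2, v0) -> 31. No state change.
Op 6: fork(P2) -> P3. 4 ppages; refcounts: pp0:4 pp1:1 pp2:4 pp3:3
Op 7: write(P3, v0, 119). refcount(pp0)=4>1 -> COPY to pp4. 5 ppages; refcounts: pp0:3 pp1:1 pp2:4 pp3:3 pp4:1

yes no yes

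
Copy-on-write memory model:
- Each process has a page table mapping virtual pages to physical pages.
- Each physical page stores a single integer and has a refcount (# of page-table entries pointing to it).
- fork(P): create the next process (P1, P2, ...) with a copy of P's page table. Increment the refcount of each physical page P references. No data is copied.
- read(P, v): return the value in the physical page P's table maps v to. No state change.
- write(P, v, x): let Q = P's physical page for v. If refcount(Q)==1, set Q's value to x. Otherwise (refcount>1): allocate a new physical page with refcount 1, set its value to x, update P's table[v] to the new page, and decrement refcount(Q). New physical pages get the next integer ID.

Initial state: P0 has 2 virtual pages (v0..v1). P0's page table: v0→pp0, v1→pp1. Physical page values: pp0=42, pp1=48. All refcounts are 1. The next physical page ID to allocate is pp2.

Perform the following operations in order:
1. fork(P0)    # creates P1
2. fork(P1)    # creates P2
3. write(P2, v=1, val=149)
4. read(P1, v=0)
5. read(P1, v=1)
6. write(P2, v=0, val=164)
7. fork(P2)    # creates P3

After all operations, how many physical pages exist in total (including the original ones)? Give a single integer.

Op 1: fork(P0) -> P1. 2 ppages; refcounts: pp0:2 pp1:2
Op 2: fork(P1) -> P2. 2 ppages; refcounts: pp0:3 pp1:3
Op 3: write(P2, v1, 149). refcount(pp1)=3>1 -> COPY to pp2. 3 ppages; refcounts: pp0:3 pp1:2 pp2:1
Op 4: read(P1, v0) -> 42. No state change.
Op 5: read(P1, v1) -> 48. No state change.
Op 6: write(P2, v0, 164). refcount(pp0)=3>1 -> COPY to pp3. 4 ppages; refcounts: pp0:2 pp1:2 pp2:1 pp3:1
Op 7: fork(P2) -> P3. 4 ppages; refcounts: pp0:2 pp1:2 pp2:2 pp3:2

Answer: 4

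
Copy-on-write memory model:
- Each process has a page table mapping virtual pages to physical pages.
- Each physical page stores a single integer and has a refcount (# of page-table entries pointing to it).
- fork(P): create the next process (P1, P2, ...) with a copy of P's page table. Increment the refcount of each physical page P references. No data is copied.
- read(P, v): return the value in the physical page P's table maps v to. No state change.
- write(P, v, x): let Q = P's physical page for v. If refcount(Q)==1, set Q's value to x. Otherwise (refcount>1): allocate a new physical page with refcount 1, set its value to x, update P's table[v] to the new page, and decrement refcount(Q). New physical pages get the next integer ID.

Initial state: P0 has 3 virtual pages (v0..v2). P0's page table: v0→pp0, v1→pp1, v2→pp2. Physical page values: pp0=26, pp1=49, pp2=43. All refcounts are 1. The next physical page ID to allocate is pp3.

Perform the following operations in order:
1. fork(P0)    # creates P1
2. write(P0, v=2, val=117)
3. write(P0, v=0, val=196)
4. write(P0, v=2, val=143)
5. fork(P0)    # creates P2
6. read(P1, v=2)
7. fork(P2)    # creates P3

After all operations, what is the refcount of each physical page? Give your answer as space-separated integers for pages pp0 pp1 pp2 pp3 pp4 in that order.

Op 1: fork(P0) -> P1. 3 ppages; refcounts: pp0:2 pp1:2 pp2:2
Op 2: write(P0, v2, 117). refcount(pp2)=2>1 -> COPY to pp3. 4 ppages; refcounts: pp0:2 pp1:2 pp2:1 pp3:1
Op 3: write(P0, v0, 196). refcount(pp0)=2>1 -> COPY to pp4. 5 ppages; refcounts: pp0:1 pp1:2 pp2:1 pp3:1 pp4:1
Op 4: write(P0, v2, 143). refcount(pp3)=1 -> write in place. 5 ppages; refcounts: pp0:1 pp1:2 pp2:1 pp3:1 pp4:1
Op 5: fork(P0) -> P2. 5 ppages; refcounts: pp0:1 pp1:3 pp2:1 pp3:2 pp4:2
Op 6: read(P1, v2) -> 43. No state change.
Op 7: fork(P2) -> P3. 5 ppages; refcounts: pp0:1 pp1:4 pp2:1 pp3:3 pp4:3

Answer: 1 4 1 3 3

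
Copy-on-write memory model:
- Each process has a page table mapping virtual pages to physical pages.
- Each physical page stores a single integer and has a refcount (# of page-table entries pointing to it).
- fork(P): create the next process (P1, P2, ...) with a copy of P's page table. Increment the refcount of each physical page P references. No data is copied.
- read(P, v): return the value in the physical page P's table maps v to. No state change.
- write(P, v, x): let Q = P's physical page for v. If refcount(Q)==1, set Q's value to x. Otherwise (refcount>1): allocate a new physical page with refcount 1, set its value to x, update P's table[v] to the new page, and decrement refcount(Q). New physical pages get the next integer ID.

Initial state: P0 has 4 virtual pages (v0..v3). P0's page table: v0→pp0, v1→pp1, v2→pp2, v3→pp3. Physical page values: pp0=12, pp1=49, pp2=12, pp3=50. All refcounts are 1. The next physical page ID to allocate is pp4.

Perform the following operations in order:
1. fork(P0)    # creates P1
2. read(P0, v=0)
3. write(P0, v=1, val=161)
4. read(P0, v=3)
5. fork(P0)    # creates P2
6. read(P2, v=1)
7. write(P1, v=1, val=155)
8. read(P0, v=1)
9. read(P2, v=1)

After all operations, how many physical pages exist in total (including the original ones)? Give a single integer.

Op 1: fork(P0) -> P1. 4 ppages; refcounts: pp0:2 pp1:2 pp2:2 pp3:2
Op 2: read(P0, v0) -> 12. No state change.
Op 3: write(P0, v1, 161). refcount(pp1)=2>1 -> COPY to pp4. 5 ppages; refcounts: pp0:2 pp1:1 pp2:2 pp3:2 pp4:1
Op 4: read(P0, v3) -> 50. No state change.
Op 5: fork(P0) -> P2. 5 ppages; refcounts: pp0:3 pp1:1 pp2:3 pp3:3 pp4:2
Op 6: read(P2, v1) -> 161. No state change.
Op 7: write(P1, v1, 155). refcount(pp1)=1 -> write in place. 5 ppages; refcounts: pp0:3 pp1:1 pp2:3 pp3:3 pp4:2
Op 8: read(P0, v1) -> 161. No state change.
Op 9: read(P2, v1) -> 161. No state change.

Answer: 5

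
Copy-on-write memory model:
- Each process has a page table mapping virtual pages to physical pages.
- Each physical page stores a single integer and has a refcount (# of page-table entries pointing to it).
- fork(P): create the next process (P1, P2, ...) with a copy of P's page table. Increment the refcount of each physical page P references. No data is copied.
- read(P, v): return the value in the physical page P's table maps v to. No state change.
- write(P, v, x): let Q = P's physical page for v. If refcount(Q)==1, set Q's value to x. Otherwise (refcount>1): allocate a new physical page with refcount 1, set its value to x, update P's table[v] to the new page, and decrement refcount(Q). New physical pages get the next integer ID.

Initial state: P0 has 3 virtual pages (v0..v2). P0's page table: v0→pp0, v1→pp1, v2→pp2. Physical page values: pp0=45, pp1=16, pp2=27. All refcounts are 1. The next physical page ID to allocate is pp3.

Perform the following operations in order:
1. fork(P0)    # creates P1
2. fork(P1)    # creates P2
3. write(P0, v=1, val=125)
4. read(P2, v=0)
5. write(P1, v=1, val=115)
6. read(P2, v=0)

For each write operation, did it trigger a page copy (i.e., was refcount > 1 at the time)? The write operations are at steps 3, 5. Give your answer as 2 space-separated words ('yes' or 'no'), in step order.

Op 1: fork(P0) -> P1. 3 ppages; refcounts: pp0:2 pp1:2 pp2:2
Op 2: fork(P1) -> P2. 3 ppages; refcounts: pp0:3 pp1:3 pp2:3
Op 3: write(P0, v1, 125). refcount(pp1)=3>1 -> COPY to pp3. 4 ppages; refcounts: pp0:3 pp1:2 pp2:3 pp3:1
Op 4: read(P2, v0) -> 45. No state change.
Op 5: write(P1, v1, 115). refcount(pp1)=2>1 -> COPY to pp4. 5 ppages; refcounts: pp0:3 pp1:1 pp2:3 pp3:1 pp4:1
Op 6: read(P2, v0) -> 45. No state change.

yes yes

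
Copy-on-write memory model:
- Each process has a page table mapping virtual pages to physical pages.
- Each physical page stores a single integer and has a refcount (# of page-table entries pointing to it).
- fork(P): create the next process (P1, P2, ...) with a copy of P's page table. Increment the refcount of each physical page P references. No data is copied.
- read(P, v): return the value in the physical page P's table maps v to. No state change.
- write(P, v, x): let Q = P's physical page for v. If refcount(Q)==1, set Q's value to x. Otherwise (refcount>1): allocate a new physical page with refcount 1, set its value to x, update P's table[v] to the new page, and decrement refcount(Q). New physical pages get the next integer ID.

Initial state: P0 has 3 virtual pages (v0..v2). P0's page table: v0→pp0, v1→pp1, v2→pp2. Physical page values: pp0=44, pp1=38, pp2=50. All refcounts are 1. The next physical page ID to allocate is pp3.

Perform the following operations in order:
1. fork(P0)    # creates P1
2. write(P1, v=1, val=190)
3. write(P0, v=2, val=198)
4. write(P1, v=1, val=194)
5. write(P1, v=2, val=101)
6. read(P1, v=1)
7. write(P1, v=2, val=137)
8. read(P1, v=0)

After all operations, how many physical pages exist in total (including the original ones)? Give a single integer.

Answer: 5

Derivation:
Op 1: fork(P0) -> P1. 3 ppages; refcounts: pp0:2 pp1:2 pp2:2
Op 2: write(P1, v1, 190). refcount(pp1)=2>1 -> COPY to pp3. 4 ppages; refcounts: pp0:2 pp1:1 pp2:2 pp3:1
Op 3: write(P0, v2, 198). refcount(pp2)=2>1 -> COPY to pp4. 5 ppages; refcounts: pp0:2 pp1:1 pp2:1 pp3:1 pp4:1
Op 4: write(P1, v1, 194). refcount(pp3)=1 -> write in place. 5 ppages; refcounts: pp0:2 pp1:1 pp2:1 pp3:1 pp4:1
Op 5: write(P1, v2, 101). refcount(pp2)=1 -> write in place. 5 ppages; refcounts: pp0:2 pp1:1 pp2:1 pp3:1 pp4:1
Op 6: read(P1, v1) -> 194. No state change.
Op 7: write(P1, v2, 137). refcount(pp2)=1 -> write in place. 5 ppages; refcounts: pp0:2 pp1:1 pp2:1 pp3:1 pp4:1
Op 8: read(P1, v0) -> 44. No state change.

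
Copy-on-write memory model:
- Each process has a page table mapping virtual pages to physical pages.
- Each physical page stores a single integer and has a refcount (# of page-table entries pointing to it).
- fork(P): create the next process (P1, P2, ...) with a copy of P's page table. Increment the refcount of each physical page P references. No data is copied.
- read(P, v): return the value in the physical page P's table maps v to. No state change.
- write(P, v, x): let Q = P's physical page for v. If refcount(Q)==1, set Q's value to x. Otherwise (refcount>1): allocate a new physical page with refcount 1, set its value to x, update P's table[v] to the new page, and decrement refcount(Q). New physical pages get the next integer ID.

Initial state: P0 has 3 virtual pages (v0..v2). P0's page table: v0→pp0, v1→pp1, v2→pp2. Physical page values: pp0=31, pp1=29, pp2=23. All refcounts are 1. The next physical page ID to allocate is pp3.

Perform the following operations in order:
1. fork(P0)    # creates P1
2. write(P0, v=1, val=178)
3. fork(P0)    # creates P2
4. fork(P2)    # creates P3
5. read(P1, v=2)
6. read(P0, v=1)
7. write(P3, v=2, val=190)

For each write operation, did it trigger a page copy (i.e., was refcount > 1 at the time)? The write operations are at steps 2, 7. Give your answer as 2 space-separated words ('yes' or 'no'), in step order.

Op 1: fork(P0) -> P1. 3 ppages; refcounts: pp0:2 pp1:2 pp2:2
Op 2: write(P0, v1, 178). refcount(pp1)=2>1 -> COPY to pp3. 4 ppages; refcounts: pp0:2 pp1:1 pp2:2 pp3:1
Op 3: fork(P0) -> P2. 4 ppages; refcounts: pp0:3 pp1:1 pp2:3 pp3:2
Op 4: fork(P2) -> P3. 4 ppages; refcounts: pp0:4 pp1:1 pp2:4 pp3:3
Op 5: read(P1, v2) -> 23. No state change.
Op 6: read(P0, v1) -> 178. No state change.
Op 7: write(P3, v2, 190). refcount(pp2)=4>1 -> COPY to pp4. 5 ppages; refcounts: pp0:4 pp1:1 pp2:3 pp3:3 pp4:1

yes yes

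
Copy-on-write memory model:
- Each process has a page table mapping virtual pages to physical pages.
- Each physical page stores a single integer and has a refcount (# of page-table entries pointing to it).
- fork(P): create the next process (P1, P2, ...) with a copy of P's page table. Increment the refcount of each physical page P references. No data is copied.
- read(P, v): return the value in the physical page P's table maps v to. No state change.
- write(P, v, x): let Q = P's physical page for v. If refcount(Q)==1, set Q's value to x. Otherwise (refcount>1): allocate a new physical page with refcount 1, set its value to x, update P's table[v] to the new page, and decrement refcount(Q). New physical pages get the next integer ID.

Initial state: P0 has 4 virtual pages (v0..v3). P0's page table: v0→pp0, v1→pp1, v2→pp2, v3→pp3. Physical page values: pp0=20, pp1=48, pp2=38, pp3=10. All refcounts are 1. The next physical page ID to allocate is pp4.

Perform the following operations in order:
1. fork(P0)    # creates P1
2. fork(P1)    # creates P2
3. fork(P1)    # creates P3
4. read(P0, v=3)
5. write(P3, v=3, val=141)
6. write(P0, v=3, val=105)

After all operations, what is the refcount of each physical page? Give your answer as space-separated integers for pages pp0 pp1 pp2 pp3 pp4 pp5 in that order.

Answer: 4 4 4 2 1 1

Derivation:
Op 1: fork(P0) -> P1. 4 ppages; refcounts: pp0:2 pp1:2 pp2:2 pp3:2
Op 2: fork(P1) -> P2. 4 ppages; refcounts: pp0:3 pp1:3 pp2:3 pp3:3
Op 3: fork(P1) -> P3. 4 ppages; refcounts: pp0:4 pp1:4 pp2:4 pp3:4
Op 4: read(P0, v3) -> 10. No state change.
Op 5: write(P3, v3, 141). refcount(pp3)=4>1 -> COPY to pp4. 5 ppages; refcounts: pp0:4 pp1:4 pp2:4 pp3:3 pp4:1
Op 6: write(P0, v3, 105). refcount(pp3)=3>1 -> COPY to pp5. 6 ppages; refcounts: pp0:4 pp1:4 pp2:4 pp3:2 pp4:1 pp5:1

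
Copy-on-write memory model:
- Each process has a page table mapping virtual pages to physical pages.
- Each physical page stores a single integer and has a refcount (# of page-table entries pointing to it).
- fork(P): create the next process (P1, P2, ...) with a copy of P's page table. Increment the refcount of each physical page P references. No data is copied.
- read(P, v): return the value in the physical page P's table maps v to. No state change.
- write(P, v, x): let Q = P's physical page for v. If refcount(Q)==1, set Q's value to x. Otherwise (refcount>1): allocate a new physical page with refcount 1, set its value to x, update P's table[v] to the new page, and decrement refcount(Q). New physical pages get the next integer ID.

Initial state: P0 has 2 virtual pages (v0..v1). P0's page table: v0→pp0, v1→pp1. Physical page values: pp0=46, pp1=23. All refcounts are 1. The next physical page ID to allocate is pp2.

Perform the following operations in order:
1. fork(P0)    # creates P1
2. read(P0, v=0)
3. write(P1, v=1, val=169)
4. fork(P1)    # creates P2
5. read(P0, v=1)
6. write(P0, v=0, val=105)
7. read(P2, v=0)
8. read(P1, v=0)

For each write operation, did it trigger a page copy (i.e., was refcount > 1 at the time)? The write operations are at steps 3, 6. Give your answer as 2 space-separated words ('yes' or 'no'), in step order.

Op 1: fork(P0) -> P1. 2 ppages; refcounts: pp0:2 pp1:2
Op 2: read(P0, v0) -> 46. No state change.
Op 3: write(P1, v1, 169). refcount(pp1)=2>1 -> COPY to pp2. 3 ppages; refcounts: pp0:2 pp1:1 pp2:1
Op 4: fork(P1) -> P2. 3 ppages; refcounts: pp0:3 pp1:1 pp2:2
Op 5: read(P0, v1) -> 23. No state change.
Op 6: write(P0, v0, 105). refcount(pp0)=3>1 -> COPY to pp3. 4 ppages; refcounts: pp0:2 pp1:1 pp2:2 pp3:1
Op 7: read(P2, v0) -> 46. No state change.
Op 8: read(P1, v0) -> 46. No state change.

yes yes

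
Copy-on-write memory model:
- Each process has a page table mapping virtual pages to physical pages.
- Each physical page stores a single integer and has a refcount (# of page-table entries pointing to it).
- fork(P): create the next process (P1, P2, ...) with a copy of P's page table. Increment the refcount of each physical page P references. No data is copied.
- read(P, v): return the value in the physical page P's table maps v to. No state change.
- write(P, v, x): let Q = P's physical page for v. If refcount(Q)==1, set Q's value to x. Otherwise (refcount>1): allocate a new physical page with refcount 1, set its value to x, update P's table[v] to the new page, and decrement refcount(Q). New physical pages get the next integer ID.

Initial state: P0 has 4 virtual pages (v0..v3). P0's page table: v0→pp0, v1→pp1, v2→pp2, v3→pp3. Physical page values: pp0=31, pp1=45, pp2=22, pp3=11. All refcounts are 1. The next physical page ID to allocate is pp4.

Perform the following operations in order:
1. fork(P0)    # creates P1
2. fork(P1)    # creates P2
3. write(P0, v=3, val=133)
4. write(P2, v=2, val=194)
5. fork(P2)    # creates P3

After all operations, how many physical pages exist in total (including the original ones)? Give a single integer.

Op 1: fork(P0) -> P1. 4 ppages; refcounts: pp0:2 pp1:2 pp2:2 pp3:2
Op 2: fork(P1) -> P2. 4 ppages; refcounts: pp0:3 pp1:3 pp2:3 pp3:3
Op 3: write(P0, v3, 133). refcount(pp3)=3>1 -> COPY to pp4. 5 ppages; refcounts: pp0:3 pp1:3 pp2:3 pp3:2 pp4:1
Op 4: write(P2, v2, 194). refcount(pp2)=3>1 -> COPY to pp5. 6 ppages; refcounts: pp0:3 pp1:3 pp2:2 pp3:2 pp4:1 pp5:1
Op 5: fork(P2) -> P3. 6 ppages; refcounts: pp0:4 pp1:4 pp2:2 pp3:3 pp4:1 pp5:2

Answer: 6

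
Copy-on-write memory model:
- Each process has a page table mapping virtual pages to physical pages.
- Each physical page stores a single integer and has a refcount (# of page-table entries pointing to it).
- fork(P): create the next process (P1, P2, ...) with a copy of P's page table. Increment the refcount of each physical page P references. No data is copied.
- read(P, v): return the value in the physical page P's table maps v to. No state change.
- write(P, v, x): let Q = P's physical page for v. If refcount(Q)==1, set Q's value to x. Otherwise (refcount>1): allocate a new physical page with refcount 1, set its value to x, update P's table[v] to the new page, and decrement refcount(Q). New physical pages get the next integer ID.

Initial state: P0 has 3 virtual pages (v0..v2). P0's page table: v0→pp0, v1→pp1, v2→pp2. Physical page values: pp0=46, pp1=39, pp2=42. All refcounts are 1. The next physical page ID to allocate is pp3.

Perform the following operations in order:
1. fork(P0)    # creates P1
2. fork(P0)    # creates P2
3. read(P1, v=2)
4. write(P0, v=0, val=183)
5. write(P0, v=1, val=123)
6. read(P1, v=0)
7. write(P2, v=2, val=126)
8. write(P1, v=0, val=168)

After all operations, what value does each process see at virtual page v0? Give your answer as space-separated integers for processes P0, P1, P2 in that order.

Op 1: fork(P0) -> P1. 3 ppages; refcounts: pp0:2 pp1:2 pp2:2
Op 2: fork(P0) -> P2. 3 ppages; refcounts: pp0:3 pp1:3 pp2:3
Op 3: read(P1, v2) -> 42. No state change.
Op 4: write(P0, v0, 183). refcount(pp0)=3>1 -> COPY to pp3. 4 ppages; refcounts: pp0:2 pp1:3 pp2:3 pp3:1
Op 5: write(P0, v1, 123). refcount(pp1)=3>1 -> COPY to pp4. 5 ppages; refcounts: pp0:2 pp1:2 pp2:3 pp3:1 pp4:1
Op 6: read(P1, v0) -> 46. No state change.
Op 7: write(P2, v2, 126). refcount(pp2)=3>1 -> COPY to pp5. 6 ppages; refcounts: pp0:2 pp1:2 pp2:2 pp3:1 pp4:1 pp5:1
Op 8: write(P1, v0, 168). refcount(pp0)=2>1 -> COPY to pp6. 7 ppages; refcounts: pp0:1 pp1:2 pp2:2 pp3:1 pp4:1 pp5:1 pp6:1
P0: v0 -> pp3 = 183
P1: v0 -> pp6 = 168
P2: v0 -> pp0 = 46

Answer: 183 168 46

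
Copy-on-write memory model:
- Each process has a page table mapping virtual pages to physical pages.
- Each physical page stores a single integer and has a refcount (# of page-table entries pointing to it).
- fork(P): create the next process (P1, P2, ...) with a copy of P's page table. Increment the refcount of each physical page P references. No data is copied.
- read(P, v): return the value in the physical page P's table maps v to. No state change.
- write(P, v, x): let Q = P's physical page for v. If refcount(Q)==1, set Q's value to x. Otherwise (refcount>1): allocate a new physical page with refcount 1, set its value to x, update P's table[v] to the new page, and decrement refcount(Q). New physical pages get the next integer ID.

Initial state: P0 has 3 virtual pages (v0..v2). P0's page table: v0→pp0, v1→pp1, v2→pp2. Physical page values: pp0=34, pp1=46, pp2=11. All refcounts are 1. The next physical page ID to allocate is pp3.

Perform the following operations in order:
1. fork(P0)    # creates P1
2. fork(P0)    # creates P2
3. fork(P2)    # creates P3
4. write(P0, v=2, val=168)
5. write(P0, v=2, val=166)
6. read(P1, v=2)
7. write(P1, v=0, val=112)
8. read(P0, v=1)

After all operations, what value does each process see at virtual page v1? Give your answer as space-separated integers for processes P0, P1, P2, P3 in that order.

Answer: 46 46 46 46

Derivation:
Op 1: fork(P0) -> P1. 3 ppages; refcounts: pp0:2 pp1:2 pp2:2
Op 2: fork(P0) -> P2. 3 ppages; refcounts: pp0:3 pp1:3 pp2:3
Op 3: fork(P2) -> P3. 3 ppages; refcounts: pp0:4 pp1:4 pp2:4
Op 4: write(P0, v2, 168). refcount(pp2)=4>1 -> COPY to pp3. 4 ppages; refcounts: pp0:4 pp1:4 pp2:3 pp3:1
Op 5: write(P0, v2, 166). refcount(pp3)=1 -> write in place. 4 ppages; refcounts: pp0:4 pp1:4 pp2:3 pp3:1
Op 6: read(P1, v2) -> 11. No state change.
Op 7: write(P1, v0, 112). refcount(pp0)=4>1 -> COPY to pp4. 5 ppages; refcounts: pp0:3 pp1:4 pp2:3 pp3:1 pp4:1
Op 8: read(P0, v1) -> 46. No state change.
P0: v1 -> pp1 = 46
P1: v1 -> pp1 = 46
P2: v1 -> pp1 = 46
P3: v1 -> pp1 = 46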